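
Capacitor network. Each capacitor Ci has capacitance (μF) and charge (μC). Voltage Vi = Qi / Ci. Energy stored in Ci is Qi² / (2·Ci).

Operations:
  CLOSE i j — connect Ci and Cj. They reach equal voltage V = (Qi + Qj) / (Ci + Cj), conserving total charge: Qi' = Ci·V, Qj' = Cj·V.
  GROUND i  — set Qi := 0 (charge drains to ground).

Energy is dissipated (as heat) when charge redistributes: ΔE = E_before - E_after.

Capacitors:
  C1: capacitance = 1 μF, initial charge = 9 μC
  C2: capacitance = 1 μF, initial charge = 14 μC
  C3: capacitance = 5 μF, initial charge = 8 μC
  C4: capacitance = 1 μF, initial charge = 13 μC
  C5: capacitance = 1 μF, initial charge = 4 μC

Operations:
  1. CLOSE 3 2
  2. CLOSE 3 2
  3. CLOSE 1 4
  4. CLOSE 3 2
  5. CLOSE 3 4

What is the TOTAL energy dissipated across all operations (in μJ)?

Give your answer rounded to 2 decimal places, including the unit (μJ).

Answer: 90.47 μJ

Derivation:
Initial: C1(1μF, Q=9μC, V=9.00V), C2(1μF, Q=14μC, V=14.00V), C3(5μF, Q=8μC, V=1.60V), C4(1μF, Q=13μC, V=13.00V), C5(1μF, Q=4μC, V=4.00V)
Op 1: CLOSE 3-2: Q_total=22.00, C_total=6.00, V=3.67; Q3=18.33, Q2=3.67; dissipated=64.067
Op 2: CLOSE 3-2: Q_total=22.00, C_total=6.00, V=3.67; Q3=18.33, Q2=3.67; dissipated=0.000
Op 3: CLOSE 1-4: Q_total=22.00, C_total=2.00, V=11.00; Q1=11.00, Q4=11.00; dissipated=4.000
Op 4: CLOSE 3-2: Q_total=22.00, C_total=6.00, V=3.67; Q3=18.33, Q2=3.67; dissipated=0.000
Op 5: CLOSE 3-4: Q_total=29.33, C_total=6.00, V=4.89; Q3=24.44, Q4=4.89; dissipated=22.407
Total dissipated: 90.474 μJ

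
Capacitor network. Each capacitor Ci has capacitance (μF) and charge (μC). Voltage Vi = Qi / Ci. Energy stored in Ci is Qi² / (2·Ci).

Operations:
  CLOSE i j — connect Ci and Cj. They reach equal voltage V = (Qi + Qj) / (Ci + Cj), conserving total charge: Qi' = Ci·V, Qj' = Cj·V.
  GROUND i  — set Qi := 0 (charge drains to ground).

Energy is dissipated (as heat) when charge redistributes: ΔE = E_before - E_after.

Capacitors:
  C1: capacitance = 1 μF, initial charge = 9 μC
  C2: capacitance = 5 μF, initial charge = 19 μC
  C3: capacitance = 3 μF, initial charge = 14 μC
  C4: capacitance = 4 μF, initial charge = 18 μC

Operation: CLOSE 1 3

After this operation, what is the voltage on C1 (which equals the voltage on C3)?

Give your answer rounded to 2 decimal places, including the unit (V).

Answer: 5.75 V

Derivation:
Initial: C1(1μF, Q=9μC, V=9.00V), C2(5μF, Q=19μC, V=3.80V), C3(3μF, Q=14μC, V=4.67V), C4(4μF, Q=18μC, V=4.50V)
Op 1: CLOSE 1-3: Q_total=23.00, C_total=4.00, V=5.75; Q1=5.75, Q3=17.25; dissipated=7.042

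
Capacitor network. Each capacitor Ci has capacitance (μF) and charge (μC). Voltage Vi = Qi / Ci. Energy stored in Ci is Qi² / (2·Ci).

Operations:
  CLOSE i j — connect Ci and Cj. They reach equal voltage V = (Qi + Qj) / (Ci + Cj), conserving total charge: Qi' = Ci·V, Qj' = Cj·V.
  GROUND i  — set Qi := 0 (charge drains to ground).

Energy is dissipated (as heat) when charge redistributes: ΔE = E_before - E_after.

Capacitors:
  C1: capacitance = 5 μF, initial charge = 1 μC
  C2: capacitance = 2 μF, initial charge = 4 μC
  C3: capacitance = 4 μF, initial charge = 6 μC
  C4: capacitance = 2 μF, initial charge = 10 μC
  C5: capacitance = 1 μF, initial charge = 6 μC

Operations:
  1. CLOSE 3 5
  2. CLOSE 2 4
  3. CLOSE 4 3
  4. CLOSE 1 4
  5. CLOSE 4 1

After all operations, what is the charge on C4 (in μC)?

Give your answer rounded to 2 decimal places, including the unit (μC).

Answer: 1.87 μC

Derivation:
Initial: C1(5μF, Q=1μC, V=0.20V), C2(2μF, Q=4μC, V=2.00V), C3(4μF, Q=6μC, V=1.50V), C4(2μF, Q=10μC, V=5.00V), C5(1μF, Q=6μC, V=6.00V)
Op 1: CLOSE 3-5: Q_total=12.00, C_total=5.00, V=2.40; Q3=9.60, Q5=2.40; dissipated=8.100
Op 2: CLOSE 2-4: Q_total=14.00, C_total=4.00, V=3.50; Q2=7.00, Q4=7.00; dissipated=4.500
Op 3: CLOSE 4-3: Q_total=16.60, C_total=6.00, V=2.77; Q4=5.53, Q3=11.07; dissipated=0.807
Op 4: CLOSE 1-4: Q_total=6.53, C_total=7.00, V=0.93; Q1=4.67, Q4=1.87; dissipated=4.706
Op 5: CLOSE 4-1: Q_total=6.53, C_total=7.00, V=0.93; Q4=1.87, Q1=4.67; dissipated=0.000
Final charges: Q1=4.67, Q2=7.00, Q3=11.07, Q4=1.87, Q5=2.40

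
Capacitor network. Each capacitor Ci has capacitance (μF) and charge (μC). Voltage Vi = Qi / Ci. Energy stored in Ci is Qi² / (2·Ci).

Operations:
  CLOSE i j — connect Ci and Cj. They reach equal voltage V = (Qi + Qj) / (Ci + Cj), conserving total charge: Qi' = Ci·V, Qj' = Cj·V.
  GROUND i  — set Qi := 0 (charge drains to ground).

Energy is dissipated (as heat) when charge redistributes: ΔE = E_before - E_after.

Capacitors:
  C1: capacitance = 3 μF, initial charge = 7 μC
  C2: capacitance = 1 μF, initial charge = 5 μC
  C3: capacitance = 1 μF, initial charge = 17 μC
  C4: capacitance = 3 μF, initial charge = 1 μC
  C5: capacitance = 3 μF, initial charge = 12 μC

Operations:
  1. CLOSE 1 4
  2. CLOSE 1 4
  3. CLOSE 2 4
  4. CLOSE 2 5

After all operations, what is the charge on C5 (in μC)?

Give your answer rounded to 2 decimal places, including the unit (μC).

Initial: C1(3μF, Q=7μC, V=2.33V), C2(1μF, Q=5μC, V=5.00V), C3(1μF, Q=17μC, V=17.00V), C4(3μF, Q=1μC, V=0.33V), C5(3μF, Q=12μC, V=4.00V)
Op 1: CLOSE 1-4: Q_total=8.00, C_total=6.00, V=1.33; Q1=4.00, Q4=4.00; dissipated=3.000
Op 2: CLOSE 1-4: Q_total=8.00, C_total=6.00, V=1.33; Q1=4.00, Q4=4.00; dissipated=0.000
Op 3: CLOSE 2-4: Q_total=9.00, C_total=4.00, V=2.25; Q2=2.25, Q4=6.75; dissipated=5.042
Op 4: CLOSE 2-5: Q_total=14.25, C_total=4.00, V=3.56; Q2=3.56, Q5=10.69; dissipated=1.148
Final charges: Q1=4.00, Q2=3.56, Q3=17.00, Q4=6.75, Q5=10.69

Answer: 10.69 μC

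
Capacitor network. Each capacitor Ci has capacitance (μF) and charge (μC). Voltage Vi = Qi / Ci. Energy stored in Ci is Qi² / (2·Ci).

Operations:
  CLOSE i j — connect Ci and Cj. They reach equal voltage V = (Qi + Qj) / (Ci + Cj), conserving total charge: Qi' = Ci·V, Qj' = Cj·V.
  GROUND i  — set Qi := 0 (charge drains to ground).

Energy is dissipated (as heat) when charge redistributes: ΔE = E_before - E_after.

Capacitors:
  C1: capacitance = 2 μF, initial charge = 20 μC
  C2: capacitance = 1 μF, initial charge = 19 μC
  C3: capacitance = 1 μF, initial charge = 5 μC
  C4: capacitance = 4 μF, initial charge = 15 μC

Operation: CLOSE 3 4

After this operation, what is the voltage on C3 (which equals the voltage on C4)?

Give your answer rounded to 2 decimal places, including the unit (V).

Answer: 4.00 V

Derivation:
Initial: C1(2μF, Q=20μC, V=10.00V), C2(1μF, Q=19μC, V=19.00V), C3(1μF, Q=5μC, V=5.00V), C4(4μF, Q=15μC, V=3.75V)
Op 1: CLOSE 3-4: Q_total=20.00, C_total=5.00, V=4.00; Q3=4.00, Q4=16.00; dissipated=0.625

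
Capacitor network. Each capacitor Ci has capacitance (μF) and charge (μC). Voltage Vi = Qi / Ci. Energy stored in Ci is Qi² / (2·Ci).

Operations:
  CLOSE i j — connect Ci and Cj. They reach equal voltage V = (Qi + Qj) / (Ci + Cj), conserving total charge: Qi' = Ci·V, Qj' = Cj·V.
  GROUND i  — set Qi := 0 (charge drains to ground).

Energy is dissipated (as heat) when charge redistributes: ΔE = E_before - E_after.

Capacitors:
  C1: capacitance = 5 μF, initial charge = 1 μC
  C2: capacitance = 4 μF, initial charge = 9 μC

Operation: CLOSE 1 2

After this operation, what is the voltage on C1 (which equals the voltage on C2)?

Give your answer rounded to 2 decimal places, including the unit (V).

Answer: 1.11 V

Derivation:
Initial: C1(5μF, Q=1μC, V=0.20V), C2(4μF, Q=9μC, V=2.25V)
Op 1: CLOSE 1-2: Q_total=10.00, C_total=9.00, V=1.11; Q1=5.56, Q2=4.44; dissipated=4.669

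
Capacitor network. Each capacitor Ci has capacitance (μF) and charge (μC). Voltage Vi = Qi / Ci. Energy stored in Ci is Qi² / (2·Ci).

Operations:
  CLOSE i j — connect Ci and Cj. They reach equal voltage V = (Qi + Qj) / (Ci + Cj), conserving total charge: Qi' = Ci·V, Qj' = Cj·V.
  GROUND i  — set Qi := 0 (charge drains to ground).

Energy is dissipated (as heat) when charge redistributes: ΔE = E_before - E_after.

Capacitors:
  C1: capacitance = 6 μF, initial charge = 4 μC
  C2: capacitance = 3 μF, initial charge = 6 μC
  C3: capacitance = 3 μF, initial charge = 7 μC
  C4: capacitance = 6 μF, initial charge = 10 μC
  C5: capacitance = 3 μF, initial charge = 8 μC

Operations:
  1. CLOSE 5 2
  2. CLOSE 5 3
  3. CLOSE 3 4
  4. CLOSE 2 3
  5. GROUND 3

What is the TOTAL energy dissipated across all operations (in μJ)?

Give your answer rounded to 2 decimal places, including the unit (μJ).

Initial: C1(6μF, Q=4μC, V=0.67V), C2(3μF, Q=6μC, V=2.00V), C3(3μF, Q=7μC, V=2.33V), C4(6μF, Q=10μC, V=1.67V), C5(3μF, Q=8μC, V=2.67V)
Op 1: CLOSE 5-2: Q_total=14.00, C_total=6.00, V=2.33; Q5=7.00, Q2=7.00; dissipated=0.333
Op 2: CLOSE 5-3: Q_total=14.00, C_total=6.00, V=2.33; Q5=7.00, Q3=7.00; dissipated=0.000
Op 3: CLOSE 3-4: Q_total=17.00, C_total=9.00, V=1.89; Q3=5.67, Q4=11.33; dissipated=0.444
Op 4: CLOSE 2-3: Q_total=12.67, C_total=6.00, V=2.11; Q2=6.33, Q3=6.33; dissipated=0.148
Op 5: GROUND 3: Q3=0; energy lost=6.685
Total dissipated: 7.611 μJ

Answer: 7.61 μJ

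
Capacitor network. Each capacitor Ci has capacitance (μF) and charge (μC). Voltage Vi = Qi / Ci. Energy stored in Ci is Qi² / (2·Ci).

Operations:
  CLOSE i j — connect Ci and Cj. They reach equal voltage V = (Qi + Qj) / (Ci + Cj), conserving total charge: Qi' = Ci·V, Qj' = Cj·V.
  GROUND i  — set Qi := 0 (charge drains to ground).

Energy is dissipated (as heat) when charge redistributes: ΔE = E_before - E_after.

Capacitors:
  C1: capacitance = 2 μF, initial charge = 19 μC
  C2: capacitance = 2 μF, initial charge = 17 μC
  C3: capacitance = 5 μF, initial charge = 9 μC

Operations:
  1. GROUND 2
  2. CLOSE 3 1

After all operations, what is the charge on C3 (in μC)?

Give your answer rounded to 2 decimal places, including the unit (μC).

Answer: 20.00 μC

Derivation:
Initial: C1(2μF, Q=19μC, V=9.50V), C2(2μF, Q=17μC, V=8.50V), C3(5μF, Q=9μC, V=1.80V)
Op 1: GROUND 2: Q2=0; energy lost=72.250
Op 2: CLOSE 3-1: Q_total=28.00, C_total=7.00, V=4.00; Q3=20.00, Q1=8.00; dissipated=42.350
Final charges: Q1=8.00, Q2=0.00, Q3=20.00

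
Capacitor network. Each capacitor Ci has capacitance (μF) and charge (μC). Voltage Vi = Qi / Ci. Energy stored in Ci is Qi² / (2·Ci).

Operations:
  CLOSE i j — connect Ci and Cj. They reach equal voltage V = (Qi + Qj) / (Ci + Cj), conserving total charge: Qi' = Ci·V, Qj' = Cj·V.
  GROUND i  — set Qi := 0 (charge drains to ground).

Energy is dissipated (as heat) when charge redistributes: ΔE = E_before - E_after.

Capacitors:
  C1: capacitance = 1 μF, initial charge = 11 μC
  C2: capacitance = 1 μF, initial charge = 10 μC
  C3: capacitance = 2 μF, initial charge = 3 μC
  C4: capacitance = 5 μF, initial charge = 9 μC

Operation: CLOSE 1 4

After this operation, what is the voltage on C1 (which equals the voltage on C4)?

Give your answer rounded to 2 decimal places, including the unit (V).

Initial: C1(1μF, Q=11μC, V=11.00V), C2(1μF, Q=10μC, V=10.00V), C3(2μF, Q=3μC, V=1.50V), C4(5μF, Q=9μC, V=1.80V)
Op 1: CLOSE 1-4: Q_total=20.00, C_total=6.00, V=3.33; Q1=3.33, Q4=16.67; dissipated=35.267

Answer: 3.33 V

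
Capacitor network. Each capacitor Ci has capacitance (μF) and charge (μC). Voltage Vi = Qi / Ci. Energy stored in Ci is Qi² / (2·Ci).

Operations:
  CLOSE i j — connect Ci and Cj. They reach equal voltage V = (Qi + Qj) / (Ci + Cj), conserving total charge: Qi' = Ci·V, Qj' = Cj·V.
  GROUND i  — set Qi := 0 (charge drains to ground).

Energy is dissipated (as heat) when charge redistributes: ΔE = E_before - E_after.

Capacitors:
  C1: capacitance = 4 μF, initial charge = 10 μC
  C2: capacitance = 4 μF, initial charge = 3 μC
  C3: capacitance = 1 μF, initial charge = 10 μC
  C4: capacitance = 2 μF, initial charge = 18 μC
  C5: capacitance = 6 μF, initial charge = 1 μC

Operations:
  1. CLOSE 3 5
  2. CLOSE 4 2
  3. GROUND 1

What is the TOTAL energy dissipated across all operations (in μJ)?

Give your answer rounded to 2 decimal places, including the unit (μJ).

Initial: C1(4μF, Q=10μC, V=2.50V), C2(4μF, Q=3μC, V=0.75V), C3(1μF, Q=10μC, V=10.00V), C4(2μF, Q=18μC, V=9.00V), C5(6μF, Q=1μC, V=0.17V)
Op 1: CLOSE 3-5: Q_total=11.00, C_total=7.00, V=1.57; Q3=1.57, Q5=9.43; dissipated=41.440
Op 2: CLOSE 4-2: Q_total=21.00, C_total=6.00, V=3.50; Q4=7.00, Q2=14.00; dissipated=45.375
Op 3: GROUND 1: Q1=0; energy lost=12.500
Total dissipated: 99.315 μJ

Answer: 99.32 μJ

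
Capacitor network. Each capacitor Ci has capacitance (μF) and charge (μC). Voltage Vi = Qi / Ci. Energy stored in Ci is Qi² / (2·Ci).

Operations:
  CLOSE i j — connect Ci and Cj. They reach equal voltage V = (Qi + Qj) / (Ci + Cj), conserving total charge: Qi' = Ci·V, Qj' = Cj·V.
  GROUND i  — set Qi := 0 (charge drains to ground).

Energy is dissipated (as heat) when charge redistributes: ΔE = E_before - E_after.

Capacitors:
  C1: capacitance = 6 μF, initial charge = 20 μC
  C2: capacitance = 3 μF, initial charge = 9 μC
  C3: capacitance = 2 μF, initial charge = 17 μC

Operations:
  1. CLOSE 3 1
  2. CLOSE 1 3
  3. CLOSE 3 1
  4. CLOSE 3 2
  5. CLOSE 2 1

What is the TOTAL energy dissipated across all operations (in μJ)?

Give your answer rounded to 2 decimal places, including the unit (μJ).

Answer: 22.56 μJ

Derivation:
Initial: C1(6μF, Q=20μC, V=3.33V), C2(3μF, Q=9μC, V=3.00V), C3(2μF, Q=17μC, V=8.50V)
Op 1: CLOSE 3-1: Q_total=37.00, C_total=8.00, V=4.62; Q3=9.25, Q1=27.75; dissipated=20.021
Op 2: CLOSE 1-3: Q_total=37.00, C_total=8.00, V=4.62; Q1=27.75, Q3=9.25; dissipated=0.000
Op 3: CLOSE 3-1: Q_total=37.00, C_total=8.00, V=4.62; Q3=9.25, Q1=27.75; dissipated=0.000
Op 4: CLOSE 3-2: Q_total=18.25, C_total=5.00, V=3.65; Q3=7.30, Q2=10.95; dissipated=1.584
Op 5: CLOSE 2-1: Q_total=38.70, C_total=9.00, V=4.30; Q2=12.90, Q1=25.80; dissipated=0.951
Total dissipated: 22.556 μJ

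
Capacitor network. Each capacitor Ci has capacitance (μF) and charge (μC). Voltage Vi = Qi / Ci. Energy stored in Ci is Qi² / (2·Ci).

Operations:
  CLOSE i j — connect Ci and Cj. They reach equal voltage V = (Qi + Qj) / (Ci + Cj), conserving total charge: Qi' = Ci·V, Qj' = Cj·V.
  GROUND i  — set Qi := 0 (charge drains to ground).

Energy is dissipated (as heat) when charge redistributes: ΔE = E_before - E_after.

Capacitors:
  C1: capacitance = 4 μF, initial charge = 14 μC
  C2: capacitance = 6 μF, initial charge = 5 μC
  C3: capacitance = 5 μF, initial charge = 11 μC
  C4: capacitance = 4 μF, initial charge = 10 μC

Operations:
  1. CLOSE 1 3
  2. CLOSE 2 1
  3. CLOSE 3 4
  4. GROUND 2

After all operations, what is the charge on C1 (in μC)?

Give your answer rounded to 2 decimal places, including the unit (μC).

Answer: 6.44 μC

Derivation:
Initial: C1(4μF, Q=14μC, V=3.50V), C2(6μF, Q=5μC, V=0.83V), C3(5μF, Q=11μC, V=2.20V), C4(4μF, Q=10μC, V=2.50V)
Op 1: CLOSE 1-3: Q_total=25.00, C_total=9.00, V=2.78; Q1=11.11, Q3=13.89; dissipated=1.878
Op 2: CLOSE 2-1: Q_total=16.11, C_total=10.00, V=1.61; Q2=9.67, Q1=6.44; dissipated=4.537
Op 3: CLOSE 3-4: Q_total=23.89, C_total=9.00, V=2.65; Q3=13.27, Q4=10.62; dissipated=0.086
Op 4: GROUND 2: Q2=0; energy lost=7.787
Final charges: Q1=6.44, Q2=0.00, Q3=13.27, Q4=10.62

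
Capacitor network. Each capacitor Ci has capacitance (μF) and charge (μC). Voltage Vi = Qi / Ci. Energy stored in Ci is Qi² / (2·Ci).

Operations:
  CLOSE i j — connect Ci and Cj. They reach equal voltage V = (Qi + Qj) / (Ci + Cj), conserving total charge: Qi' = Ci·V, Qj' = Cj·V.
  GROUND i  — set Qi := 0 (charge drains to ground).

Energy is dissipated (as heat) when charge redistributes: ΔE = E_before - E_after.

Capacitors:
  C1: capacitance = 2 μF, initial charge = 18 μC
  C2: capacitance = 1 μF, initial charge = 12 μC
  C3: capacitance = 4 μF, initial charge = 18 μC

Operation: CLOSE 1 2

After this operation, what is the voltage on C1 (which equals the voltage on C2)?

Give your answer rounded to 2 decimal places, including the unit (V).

Initial: C1(2μF, Q=18μC, V=9.00V), C2(1μF, Q=12μC, V=12.00V), C3(4μF, Q=18μC, V=4.50V)
Op 1: CLOSE 1-2: Q_total=30.00, C_total=3.00, V=10.00; Q1=20.00, Q2=10.00; dissipated=3.000

Answer: 10.00 V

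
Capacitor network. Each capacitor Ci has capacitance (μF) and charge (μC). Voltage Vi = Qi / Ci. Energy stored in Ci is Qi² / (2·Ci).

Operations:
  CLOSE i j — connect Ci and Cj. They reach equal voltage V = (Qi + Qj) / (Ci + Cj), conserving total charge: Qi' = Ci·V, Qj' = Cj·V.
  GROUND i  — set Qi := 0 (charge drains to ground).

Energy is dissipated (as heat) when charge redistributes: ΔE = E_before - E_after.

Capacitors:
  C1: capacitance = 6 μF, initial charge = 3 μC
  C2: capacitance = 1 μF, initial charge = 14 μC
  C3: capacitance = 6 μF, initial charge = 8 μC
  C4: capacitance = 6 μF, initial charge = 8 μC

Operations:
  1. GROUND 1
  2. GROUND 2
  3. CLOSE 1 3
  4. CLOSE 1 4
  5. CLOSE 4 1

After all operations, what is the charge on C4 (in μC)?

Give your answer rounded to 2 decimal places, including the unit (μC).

Initial: C1(6μF, Q=3μC, V=0.50V), C2(1μF, Q=14μC, V=14.00V), C3(6μF, Q=8μC, V=1.33V), C4(6μF, Q=8μC, V=1.33V)
Op 1: GROUND 1: Q1=0; energy lost=0.750
Op 2: GROUND 2: Q2=0; energy lost=98.000
Op 3: CLOSE 1-3: Q_total=8.00, C_total=12.00, V=0.67; Q1=4.00, Q3=4.00; dissipated=2.667
Op 4: CLOSE 1-4: Q_total=12.00, C_total=12.00, V=1.00; Q1=6.00, Q4=6.00; dissipated=0.667
Op 5: CLOSE 4-1: Q_total=12.00, C_total=12.00, V=1.00; Q4=6.00, Q1=6.00; dissipated=0.000
Final charges: Q1=6.00, Q2=0.00, Q3=4.00, Q4=6.00

Answer: 6.00 μC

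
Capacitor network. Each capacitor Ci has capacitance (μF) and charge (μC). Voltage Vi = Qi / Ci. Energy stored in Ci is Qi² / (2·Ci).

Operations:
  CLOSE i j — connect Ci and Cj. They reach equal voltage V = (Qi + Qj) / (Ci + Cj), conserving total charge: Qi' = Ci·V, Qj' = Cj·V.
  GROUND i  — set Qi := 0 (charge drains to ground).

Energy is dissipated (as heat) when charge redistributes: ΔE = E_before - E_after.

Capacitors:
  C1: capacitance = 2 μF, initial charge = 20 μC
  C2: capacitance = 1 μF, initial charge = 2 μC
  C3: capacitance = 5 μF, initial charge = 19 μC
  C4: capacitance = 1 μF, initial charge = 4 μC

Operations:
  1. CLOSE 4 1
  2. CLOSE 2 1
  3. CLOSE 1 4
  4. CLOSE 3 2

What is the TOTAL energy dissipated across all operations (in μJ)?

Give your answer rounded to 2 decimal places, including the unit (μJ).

Answer: 27.35 μJ

Derivation:
Initial: C1(2μF, Q=20μC, V=10.00V), C2(1μF, Q=2μC, V=2.00V), C3(5μF, Q=19μC, V=3.80V), C4(1μF, Q=4μC, V=4.00V)
Op 1: CLOSE 4-1: Q_total=24.00, C_total=3.00, V=8.00; Q4=8.00, Q1=16.00; dissipated=12.000
Op 2: CLOSE 2-1: Q_total=18.00, C_total=3.00, V=6.00; Q2=6.00, Q1=12.00; dissipated=12.000
Op 3: CLOSE 1-4: Q_total=20.00, C_total=3.00, V=6.67; Q1=13.33, Q4=6.67; dissipated=1.333
Op 4: CLOSE 3-2: Q_total=25.00, C_total=6.00, V=4.17; Q3=20.83, Q2=4.17; dissipated=2.017
Total dissipated: 27.350 μJ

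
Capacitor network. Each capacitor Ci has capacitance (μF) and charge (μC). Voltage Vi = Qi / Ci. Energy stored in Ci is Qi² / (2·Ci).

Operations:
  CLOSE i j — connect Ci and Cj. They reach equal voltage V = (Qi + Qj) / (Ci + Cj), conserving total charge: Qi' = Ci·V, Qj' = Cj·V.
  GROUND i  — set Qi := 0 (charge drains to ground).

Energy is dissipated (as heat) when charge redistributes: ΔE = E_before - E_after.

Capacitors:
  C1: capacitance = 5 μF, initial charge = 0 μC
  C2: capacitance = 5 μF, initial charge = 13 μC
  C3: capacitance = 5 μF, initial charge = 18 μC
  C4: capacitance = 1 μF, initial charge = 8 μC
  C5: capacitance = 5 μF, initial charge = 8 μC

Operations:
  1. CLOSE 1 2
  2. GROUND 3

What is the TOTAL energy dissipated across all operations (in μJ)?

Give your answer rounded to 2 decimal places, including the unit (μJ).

Initial: C1(5μF, Q=0μC, V=0.00V), C2(5μF, Q=13μC, V=2.60V), C3(5μF, Q=18μC, V=3.60V), C4(1μF, Q=8μC, V=8.00V), C5(5μF, Q=8μC, V=1.60V)
Op 1: CLOSE 1-2: Q_total=13.00, C_total=10.00, V=1.30; Q1=6.50, Q2=6.50; dissipated=8.450
Op 2: GROUND 3: Q3=0; energy lost=32.400
Total dissipated: 40.850 μJ

Answer: 40.85 μJ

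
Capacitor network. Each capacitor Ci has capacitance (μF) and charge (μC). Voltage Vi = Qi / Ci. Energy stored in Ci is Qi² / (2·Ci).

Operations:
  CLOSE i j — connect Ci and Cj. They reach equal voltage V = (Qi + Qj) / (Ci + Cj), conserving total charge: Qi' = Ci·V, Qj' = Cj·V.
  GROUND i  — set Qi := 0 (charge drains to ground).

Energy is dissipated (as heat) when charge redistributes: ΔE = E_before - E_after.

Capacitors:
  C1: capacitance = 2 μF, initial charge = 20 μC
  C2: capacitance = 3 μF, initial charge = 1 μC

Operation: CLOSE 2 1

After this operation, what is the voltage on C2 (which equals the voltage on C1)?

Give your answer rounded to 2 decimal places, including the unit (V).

Answer: 4.20 V

Derivation:
Initial: C1(2μF, Q=20μC, V=10.00V), C2(3μF, Q=1μC, V=0.33V)
Op 1: CLOSE 2-1: Q_total=21.00, C_total=5.00, V=4.20; Q2=12.60, Q1=8.40; dissipated=56.067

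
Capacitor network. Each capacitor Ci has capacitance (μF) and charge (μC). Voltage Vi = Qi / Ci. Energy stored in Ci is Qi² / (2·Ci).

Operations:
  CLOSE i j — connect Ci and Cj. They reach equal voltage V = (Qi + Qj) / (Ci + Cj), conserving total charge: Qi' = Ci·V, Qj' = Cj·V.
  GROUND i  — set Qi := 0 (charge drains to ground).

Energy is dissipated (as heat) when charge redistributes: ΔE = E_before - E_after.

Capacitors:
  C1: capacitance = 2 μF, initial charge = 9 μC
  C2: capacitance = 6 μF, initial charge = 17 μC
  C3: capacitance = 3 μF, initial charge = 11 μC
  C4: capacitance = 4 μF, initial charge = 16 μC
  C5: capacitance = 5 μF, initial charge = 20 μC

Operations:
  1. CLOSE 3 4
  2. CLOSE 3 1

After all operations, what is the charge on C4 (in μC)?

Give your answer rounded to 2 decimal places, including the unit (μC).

Initial: C1(2μF, Q=9μC, V=4.50V), C2(6μF, Q=17μC, V=2.83V), C3(3μF, Q=11μC, V=3.67V), C4(4μF, Q=16μC, V=4.00V), C5(5μF, Q=20μC, V=4.00V)
Op 1: CLOSE 3-4: Q_total=27.00, C_total=7.00, V=3.86; Q3=11.57, Q4=15.43; dissipated=0.095
Op 2: CLOSE 3-1: Q_total=20.57, C_total=5.00, V=4.11; Q3=12.34, Q1=8.23; dissipated=0.248
Final charges: Q1=8.23, Q2=17.00, Q3=12.34, Q4=15.43, Q5=20.00

Answer: 15.43 μC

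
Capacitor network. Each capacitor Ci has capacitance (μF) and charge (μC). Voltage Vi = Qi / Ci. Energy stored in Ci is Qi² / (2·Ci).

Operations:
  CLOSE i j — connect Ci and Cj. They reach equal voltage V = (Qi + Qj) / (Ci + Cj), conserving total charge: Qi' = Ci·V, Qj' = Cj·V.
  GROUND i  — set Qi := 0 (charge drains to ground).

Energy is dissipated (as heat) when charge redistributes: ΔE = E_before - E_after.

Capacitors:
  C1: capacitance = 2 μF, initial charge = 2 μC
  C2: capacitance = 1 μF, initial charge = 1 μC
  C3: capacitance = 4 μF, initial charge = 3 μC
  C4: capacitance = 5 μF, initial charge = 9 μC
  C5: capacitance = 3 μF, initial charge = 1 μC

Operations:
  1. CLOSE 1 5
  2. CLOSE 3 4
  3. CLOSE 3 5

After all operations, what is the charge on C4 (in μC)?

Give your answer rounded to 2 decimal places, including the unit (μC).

Answer: 6.67 μC

Derivation:
Initial: C1(2μF, Q=2μC, V=1.00V), C2(1μF, Q=1μC, V=1.00V), C3(4μF, Q=3μC, V=0.75V), C4(5μF, Q=9μC, V=1.80V), C5(3μF, Q=1μC, V=0.33V)
Op 1: CLOSE 1-5: Q_total=3.00, C_total=5.00, V=0.60; Q1=1.20, Q5=1.80; dissipated=0.267
Op 2: CLOSE 3-4: Q_total=12.00, C_total=9.00, V=1.33; Q3=5.33, Q4=6.67; dissipated=1.225
Op 3: CLOSE 3-5: Q_total=7.13, C_total=7.00, V=1.02; Q3=4.08, Q5=3.06; dissipated=0.461
Final charges: Q1=1.20, Q2=1.00, Q3=4.08, Q4=6.67, Q5=3.06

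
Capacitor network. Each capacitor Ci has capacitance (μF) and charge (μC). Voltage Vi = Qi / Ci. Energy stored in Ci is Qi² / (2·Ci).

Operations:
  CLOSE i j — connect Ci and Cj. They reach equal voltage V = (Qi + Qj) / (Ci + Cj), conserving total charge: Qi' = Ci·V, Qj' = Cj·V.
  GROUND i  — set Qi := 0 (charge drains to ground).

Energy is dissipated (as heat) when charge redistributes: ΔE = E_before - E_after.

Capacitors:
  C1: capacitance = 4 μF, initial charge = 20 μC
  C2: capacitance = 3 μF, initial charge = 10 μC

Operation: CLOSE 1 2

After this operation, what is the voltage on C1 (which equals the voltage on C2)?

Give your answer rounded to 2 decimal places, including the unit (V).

Initial: C1(4μF, Q=20μC, V=5.00V), C2(3μF, Q=10μC, V=3.33V)
Op 1: CLOSE 1-2: Q_total=30.00, C_total=7.00, V=4.29; Q1=17.14, Q2=12.86; dissipated=2.381

Answer: 4.29 V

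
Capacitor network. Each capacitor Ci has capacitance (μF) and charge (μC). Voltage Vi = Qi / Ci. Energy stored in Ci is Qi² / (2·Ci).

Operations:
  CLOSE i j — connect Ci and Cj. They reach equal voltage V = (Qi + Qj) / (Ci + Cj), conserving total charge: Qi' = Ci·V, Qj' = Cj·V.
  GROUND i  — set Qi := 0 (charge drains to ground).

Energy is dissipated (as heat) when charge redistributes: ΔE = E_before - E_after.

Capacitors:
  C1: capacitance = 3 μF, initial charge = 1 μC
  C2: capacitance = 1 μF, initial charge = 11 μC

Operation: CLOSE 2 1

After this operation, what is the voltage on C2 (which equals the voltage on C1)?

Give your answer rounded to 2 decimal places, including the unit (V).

Answer: 3.00 V

Derivation:
Initial: C1(3μF, Q=1μC, V=0.33V), C2(1μF, Q=11μC, V=11.00V)
Op 1: CLOSE 2-1: Q_total=12.00, C_total=4.00, V=3.00; Q2=3.00, Q1=9.00; dissipated=42.667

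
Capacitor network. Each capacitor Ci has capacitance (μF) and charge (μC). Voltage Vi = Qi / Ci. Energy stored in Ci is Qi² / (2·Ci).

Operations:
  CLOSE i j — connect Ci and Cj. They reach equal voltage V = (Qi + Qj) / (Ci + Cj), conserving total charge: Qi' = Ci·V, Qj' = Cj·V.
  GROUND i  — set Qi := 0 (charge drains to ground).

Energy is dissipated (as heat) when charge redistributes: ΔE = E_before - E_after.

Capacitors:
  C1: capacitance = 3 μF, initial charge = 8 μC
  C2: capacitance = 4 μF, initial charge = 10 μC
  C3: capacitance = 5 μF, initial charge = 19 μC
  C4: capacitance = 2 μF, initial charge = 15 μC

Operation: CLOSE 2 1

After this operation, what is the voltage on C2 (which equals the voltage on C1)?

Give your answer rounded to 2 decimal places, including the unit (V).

Answer: 2.57 V

Derivation:
Initial: C1(3μF, Q=8μC, V=2.67V), C2(4μF, Q=10μC, V=2.50V), C3(5μF, Q=19μC, V=3.80V), C4(2μF, Q=15μC, V=7.50V)
Op 1: CLOSE 2-1: Q_total=18.00, C_total=7.00, V=2.57; Q2=10.29, Q1=7.71; dissipated=0.024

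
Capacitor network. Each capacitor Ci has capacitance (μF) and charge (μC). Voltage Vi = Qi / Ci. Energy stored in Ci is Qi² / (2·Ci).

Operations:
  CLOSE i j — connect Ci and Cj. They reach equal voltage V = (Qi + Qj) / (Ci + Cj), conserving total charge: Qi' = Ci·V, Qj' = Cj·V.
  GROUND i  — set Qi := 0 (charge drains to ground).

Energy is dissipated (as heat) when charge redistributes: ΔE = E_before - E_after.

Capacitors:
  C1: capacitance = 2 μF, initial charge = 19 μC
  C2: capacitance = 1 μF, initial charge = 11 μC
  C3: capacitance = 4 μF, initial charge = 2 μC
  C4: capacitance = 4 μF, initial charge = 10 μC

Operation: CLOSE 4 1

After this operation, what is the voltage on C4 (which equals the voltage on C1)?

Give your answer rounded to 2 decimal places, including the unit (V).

Answer: 4.83 V

Derivation:
Initial: C1(2μF, Q=19μC, V=9.50V), C2(1μF, Q=11μC, V=11.00V), C3(4μF, Q=2μC, V=0.50V), C4(4μF, Q=10μC, V=2.50V)
Op 1: CLOSE 4-1: Q_total=29.00, C_total=6.00, V=4.83; Q4=19.33, Q1=9.67; dissipated=32.667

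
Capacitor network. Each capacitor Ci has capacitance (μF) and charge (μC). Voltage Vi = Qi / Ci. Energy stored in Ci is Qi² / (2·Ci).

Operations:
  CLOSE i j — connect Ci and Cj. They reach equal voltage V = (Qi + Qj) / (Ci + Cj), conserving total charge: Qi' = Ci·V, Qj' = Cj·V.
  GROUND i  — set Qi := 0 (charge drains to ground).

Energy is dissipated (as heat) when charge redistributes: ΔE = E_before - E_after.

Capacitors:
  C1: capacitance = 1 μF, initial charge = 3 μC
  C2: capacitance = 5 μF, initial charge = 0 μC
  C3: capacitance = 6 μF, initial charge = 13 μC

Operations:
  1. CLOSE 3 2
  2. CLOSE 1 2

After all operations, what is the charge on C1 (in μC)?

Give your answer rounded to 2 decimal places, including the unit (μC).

Answer: 1.48 μC

Derivation:
Initial: C1(1μF, Q=3μC, V=3.00V), C2(5μF, Q=0μC, V=0.00V), C3(6μF, Q=13μC, V=2.17V)
Op 1: CLOSE 3-2: Q_total=13.00, C_total=11.00, V=1.18; Q3=7.09, Q2=5.91; dissipated=6.402
Op 2: CLOSE 1-2: Q_total=8.91, C_total=6.00, V=1.48; Q1=1.48, Q2=7.42; dissipated=1.377
Final charges: Q1=1.48, Q2=7.42, Q3=7.09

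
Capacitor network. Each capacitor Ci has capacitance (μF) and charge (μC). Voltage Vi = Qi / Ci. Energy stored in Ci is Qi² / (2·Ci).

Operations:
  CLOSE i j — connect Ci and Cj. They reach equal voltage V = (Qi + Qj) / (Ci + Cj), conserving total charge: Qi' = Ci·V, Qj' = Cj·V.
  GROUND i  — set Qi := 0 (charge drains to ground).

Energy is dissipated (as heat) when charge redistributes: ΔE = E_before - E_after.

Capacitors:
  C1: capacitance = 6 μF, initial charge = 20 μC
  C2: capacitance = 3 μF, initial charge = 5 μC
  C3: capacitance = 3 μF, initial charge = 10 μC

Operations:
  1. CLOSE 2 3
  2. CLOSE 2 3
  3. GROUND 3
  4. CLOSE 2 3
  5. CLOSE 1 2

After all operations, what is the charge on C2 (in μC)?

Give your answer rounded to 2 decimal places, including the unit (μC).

Answer: 7.92 μC

Derivation:
Initial: C1(6μF, Q=20μC, V=3.33V), C2(3μF, Q=5μC, V=1.67V), C3(3μF, Q=10μC, V=3.33V)
Op 1: CLOSE 2-3: Q_total=15.00, C_total=6.00, V=2.50; Q2=7.50, Q3=7.50; dissipated=2.083
Op 2: CLOSE 2-3: Q_total=15.00, C_total=6.00, V=2.50; Q2=7.50, Q3=7.50; dissipated=0.000
Op 3: GROUND 3: Q3=0; energy lost=9.375
Op 4: CLOSE 2-3: Q_total=7.50, C_total=6.00, V=1.25; Q2=3.75, Q3=3.75; dissipated=4.688
Op 5: CLOSE 1-2: Q_total=23.75, C_total=9.00, V=2.64; Q1=15.83, Q2=7.92; dissipated=4.340
Final charges: Q1=15.83, Q2=7.92, Q3=3.75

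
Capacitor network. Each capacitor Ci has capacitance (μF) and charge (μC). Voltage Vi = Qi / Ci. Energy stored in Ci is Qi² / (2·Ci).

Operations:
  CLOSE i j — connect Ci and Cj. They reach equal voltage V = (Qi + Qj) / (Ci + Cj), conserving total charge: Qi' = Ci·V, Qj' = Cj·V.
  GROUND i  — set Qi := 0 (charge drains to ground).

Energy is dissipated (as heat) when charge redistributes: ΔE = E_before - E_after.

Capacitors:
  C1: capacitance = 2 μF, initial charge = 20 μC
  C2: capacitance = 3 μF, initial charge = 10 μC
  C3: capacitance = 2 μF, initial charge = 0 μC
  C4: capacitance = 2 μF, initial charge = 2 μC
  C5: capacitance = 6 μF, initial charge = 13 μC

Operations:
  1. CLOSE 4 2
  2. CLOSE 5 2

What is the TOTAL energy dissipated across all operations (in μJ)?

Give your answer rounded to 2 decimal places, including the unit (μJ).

Answer: 3.32 μJ

Derivation:
Initial: C1(2μF, Q=20μC, V=10.00V), C2(3μF, Q=10μC, V=3.33V), C3(2μF, Q=0μC, V=0.00V), C4(2μF, Q=2μC, V=1.00V), C5(6μF, Q=13μC, V=2.17V)
Op 1: CLOSE 4-2: Q_total=12.00, C_total=5.00, V=2.40; Q4=4.80, Q2=7.20; dissipated=3.267
Op 2: CLOSE 5-2: Q_total=20.20, C_total=9.00, V=2.24; Q5=13.47, Q2=6.73; dissipated=0.054
Total dissipated: 3.321 μJ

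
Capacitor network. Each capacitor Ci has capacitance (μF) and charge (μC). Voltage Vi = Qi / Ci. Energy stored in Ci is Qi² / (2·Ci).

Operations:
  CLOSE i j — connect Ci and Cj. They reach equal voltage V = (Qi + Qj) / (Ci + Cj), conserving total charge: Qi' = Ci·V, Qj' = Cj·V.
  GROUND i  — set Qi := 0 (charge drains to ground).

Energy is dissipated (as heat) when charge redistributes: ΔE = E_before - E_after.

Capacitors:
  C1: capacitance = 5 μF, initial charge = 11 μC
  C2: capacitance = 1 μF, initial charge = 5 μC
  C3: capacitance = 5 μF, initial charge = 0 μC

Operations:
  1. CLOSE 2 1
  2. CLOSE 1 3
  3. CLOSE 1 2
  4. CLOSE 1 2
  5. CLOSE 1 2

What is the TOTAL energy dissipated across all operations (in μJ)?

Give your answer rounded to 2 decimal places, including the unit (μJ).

Initial: C1(5μF, Q=11μC, V=2.20V), C2(1μF, Q=5μC, V=5.00V), C3(5μF, Q=0μC, V=0.00V)
Op 1: CLOSE 2-1: Q_total=16.00, C_total=6.00, V=2.67; Q2=2.67, Q1=13.33; dissipated=3.267
Op 2: CLOSE 1-3: Q_total=13.33, C_total=10.00, V=1.33; Q1=6.67, Q3=6.67; dissipated=8.889
Op 3: CLOSE 1-2: Q_total=9.33, C_total=6.00, V=1.56; Q1=7.78, Q2=1.56; dissipated=0.741
Op 4: CLOSE 1-2: Q_total=9.33, C_total=6.00, V=1.56; Q1=7.78, Q2=1.56; dissipated=0.000
Op 5: CLOSE 1-2: Q_total=9.33, C_total=6.00, V=1.56; Q1=7.78, Q2=1.56; dissipated=0.000
Total dissipated: 12.896 μJ

Answer: 12.90 μJ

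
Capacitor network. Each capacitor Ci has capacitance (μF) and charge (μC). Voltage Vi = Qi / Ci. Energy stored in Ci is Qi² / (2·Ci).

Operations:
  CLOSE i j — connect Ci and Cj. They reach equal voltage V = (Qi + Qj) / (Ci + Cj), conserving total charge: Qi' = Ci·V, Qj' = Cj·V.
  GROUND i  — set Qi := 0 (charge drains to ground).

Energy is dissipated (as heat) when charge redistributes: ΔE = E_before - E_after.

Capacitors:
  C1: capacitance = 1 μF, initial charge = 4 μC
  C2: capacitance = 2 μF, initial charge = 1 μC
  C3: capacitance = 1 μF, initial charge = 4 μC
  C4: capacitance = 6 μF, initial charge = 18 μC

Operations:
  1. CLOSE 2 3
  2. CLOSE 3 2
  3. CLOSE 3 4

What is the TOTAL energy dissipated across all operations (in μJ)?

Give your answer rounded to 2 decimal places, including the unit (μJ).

Initial: C1(1μF, Q=4μC, V=4.00V), C2(2μF, Q=1μC, V=0.50V), C3(1μF, Q=4μC, V=4.00V), C4(6μF, Q=18μC, V=3.00V)
Op 1: CLOSE 2-3: Q_total=5.00, C_total=3.00, V=1.67; Q2=3.33, Q3=1.67; dissipated=4.083
Op 2: CLOSE 3-2: Q_total=5.00, C_total=3.00, V=1.67; Q3=1.67, Q2=3.33; dissipated=0.000
Op 3: CLOSE 3-4: Q_total=19.67, C_total=7.00, V=2.81; Q3=2.81, Q4=16.86; dissipated=0.762
Total dissipated: 4.845 μJ

Answer: 4.85 μJ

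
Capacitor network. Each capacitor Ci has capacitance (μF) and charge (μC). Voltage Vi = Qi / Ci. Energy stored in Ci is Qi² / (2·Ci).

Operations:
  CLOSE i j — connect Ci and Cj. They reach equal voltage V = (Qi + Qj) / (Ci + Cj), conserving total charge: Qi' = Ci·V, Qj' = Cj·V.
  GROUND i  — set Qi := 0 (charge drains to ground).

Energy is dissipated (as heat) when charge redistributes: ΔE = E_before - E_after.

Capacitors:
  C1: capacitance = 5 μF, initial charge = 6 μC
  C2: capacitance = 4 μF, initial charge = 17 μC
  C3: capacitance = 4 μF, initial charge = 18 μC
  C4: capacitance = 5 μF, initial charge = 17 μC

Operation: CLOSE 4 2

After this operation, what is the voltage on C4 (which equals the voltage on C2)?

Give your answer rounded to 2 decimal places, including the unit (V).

Answer: 3.78 V

Derivation:
Initial: C1(5μF, Q=6μC, V=1.20V), C2(4μF, Q=17μC, V=4.25V), C3(4μF, Q=18μC, V=4.50V), C4(5μF, Q=17μC, V=3.40V)
Op 1: CLOSE 4-2: Q_total=34.00, C_total=9.00, V=3.78; Q4=18.89, Q2=15.11; dissipated=0.803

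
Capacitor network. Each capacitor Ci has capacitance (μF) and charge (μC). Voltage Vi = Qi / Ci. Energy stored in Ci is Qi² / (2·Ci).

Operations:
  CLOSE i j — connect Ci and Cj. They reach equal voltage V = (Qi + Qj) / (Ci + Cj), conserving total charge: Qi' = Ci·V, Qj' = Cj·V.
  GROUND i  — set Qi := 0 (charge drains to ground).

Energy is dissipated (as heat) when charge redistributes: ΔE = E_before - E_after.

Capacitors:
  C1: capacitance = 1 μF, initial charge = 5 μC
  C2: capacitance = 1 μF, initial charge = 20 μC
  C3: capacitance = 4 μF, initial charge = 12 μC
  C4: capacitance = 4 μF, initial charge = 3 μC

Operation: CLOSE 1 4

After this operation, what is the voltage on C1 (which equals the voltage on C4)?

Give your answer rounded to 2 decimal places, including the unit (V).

Initial: C1(1μF, Q=5μC, V=5.00V), C2(1μF, Q=20μC, V=20.00V), C3(4μF, Q=12μC, V=3.00V), C4(4μF, Q=3μC, V=0.75V)
Op 1: CLOSE 1-4: Q_total=8.00, C_total=5.00, V=1.60; Q1=1.60, Q4=6.40; dissipated=7.225

Answer: 1.60 V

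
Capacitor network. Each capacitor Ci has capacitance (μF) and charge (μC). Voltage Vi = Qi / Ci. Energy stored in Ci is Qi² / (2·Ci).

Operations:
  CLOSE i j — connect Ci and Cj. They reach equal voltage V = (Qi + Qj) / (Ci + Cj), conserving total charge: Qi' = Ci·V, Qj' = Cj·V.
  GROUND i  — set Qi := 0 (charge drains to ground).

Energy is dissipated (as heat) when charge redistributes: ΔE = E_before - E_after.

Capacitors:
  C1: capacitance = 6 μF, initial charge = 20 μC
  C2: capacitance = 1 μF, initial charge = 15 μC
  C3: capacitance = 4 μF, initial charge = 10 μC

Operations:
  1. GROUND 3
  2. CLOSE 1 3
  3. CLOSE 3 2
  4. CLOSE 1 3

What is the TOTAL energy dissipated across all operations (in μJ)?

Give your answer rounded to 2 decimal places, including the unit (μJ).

Answer: 101.55 μJ

Derivation:
Initial: C1(6μF, Q=20μC, V=3.33V), C2(1μF, Q=15μC, V=15.00V), C3(4μF, Q=10μC, V=2.50V)
Op 1: GROUND 3: Q3=0; energy lost=12.500
Op 2: CLOSE 1-3: Q_total=20.00, C_total=10.00, V=2.00; Q1=12.00, Q3=8.00; dissipated=13.333
Op 3: CLOSE 3-2: Q_total=23.00, C_total=5.00, V=4.60; Q3=18.40, Q2=4.60; dissipated=67.600
Op 4: CLOSE 1-3: Q_total=30.40, C_total=10.00, V=3.04; Q1=18.24, Q3=12.16; dissipated=8.112
Total dissipated: 101.545 μJ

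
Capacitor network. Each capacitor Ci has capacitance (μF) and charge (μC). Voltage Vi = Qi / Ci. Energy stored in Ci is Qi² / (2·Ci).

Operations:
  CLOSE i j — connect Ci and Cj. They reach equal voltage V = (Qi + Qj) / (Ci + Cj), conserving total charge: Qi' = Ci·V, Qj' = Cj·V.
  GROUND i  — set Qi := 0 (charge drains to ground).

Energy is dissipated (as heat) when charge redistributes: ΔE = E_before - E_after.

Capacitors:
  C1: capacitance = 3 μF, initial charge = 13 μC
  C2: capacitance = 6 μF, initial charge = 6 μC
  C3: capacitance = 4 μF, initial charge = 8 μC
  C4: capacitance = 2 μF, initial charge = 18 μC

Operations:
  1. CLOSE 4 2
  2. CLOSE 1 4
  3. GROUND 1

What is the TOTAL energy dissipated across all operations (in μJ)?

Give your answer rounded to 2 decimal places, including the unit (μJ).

Answer: 70.73 μJ

Derivation:
Initial: C1(3μF, Q=13μC, V=4.33V), C2(6μF, Q=6μC, V=1.00V), C3(4μF, Q=8μC, V=2.00V), C4(2μF, Q=18μC, V=9.00V)
Op 1: CLOSE 4-2: Q_total=24.00, C_total=8.00, V=3.00; Q4=6.00, Q2=18.00; dissipated=48.000
Op 2: CLOSE 1-4: Q_total=19.00, C_total=5.00, V=3.80; Q1=11.40, Q4=7.60; dissipated=1.067
Op 3: GROUND 1: Q1=0; energy lost=21.660
Total dissipated: 70.727 μJ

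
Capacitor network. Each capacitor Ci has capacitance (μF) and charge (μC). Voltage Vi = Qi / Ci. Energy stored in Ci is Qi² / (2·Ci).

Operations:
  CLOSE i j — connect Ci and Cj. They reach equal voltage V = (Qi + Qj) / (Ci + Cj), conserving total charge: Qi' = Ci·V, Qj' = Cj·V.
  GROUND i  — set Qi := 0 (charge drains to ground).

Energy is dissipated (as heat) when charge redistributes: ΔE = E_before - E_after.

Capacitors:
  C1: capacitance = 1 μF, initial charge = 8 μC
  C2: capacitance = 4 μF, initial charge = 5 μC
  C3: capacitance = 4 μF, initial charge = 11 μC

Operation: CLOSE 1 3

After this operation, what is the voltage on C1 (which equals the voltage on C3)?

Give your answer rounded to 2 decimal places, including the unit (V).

Answer: 3.80 V

Derivation:
Initial: C1(1μF, Q=8μC, V=8.00V), C2(4μF, Q=5μC, V=1.25V), C3(4μF, Q=11μC, V=2.75V)
Op 1: CLOSE 1-3: Q_total=19.00, C_total=5.00, V=3.80; Q1=3.80, Q3=15.20; dissipated=11.025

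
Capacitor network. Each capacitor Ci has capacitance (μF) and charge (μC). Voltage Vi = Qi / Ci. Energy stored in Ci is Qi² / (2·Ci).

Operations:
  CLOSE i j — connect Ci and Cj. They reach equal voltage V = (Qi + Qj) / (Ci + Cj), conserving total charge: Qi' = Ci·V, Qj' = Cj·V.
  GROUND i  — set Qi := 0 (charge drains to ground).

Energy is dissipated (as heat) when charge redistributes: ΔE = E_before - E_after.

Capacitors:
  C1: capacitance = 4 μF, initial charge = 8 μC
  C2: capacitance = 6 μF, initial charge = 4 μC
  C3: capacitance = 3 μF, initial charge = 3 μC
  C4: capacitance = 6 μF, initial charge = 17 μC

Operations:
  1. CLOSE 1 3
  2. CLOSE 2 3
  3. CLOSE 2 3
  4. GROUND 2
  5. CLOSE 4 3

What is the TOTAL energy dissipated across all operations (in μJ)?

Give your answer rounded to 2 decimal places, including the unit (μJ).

Initial: C1(4μF, Q=8μC, V=2.00V), C2(6μF, Q=4μC, V=0.67V), C3(3μF, Q=3μC, V=1.00V), C4(6μF, Q=17μC, V=2.83V)
Op 1: CLOSE 1-3: Q_total=11.00, C_total=7.00, V=1.57; Q1=6.29, Q3=4.71; dissipated=0.857
Op 2: CLOSE 2-3: Q_total=8.71, C_total=9.00, V=0.97; Q2=5.81, Q3=2.90; dissipated=0.819
Op 3: CLOSE 2-3: Q_total=8.71, C_total=9.00, V=0.97; Q2=5.81, Q3=2.90; dissipated=0.000
Op 4: GROUND 2: Q2=0; energy lost=2.813
Op 5: CLOSE 4-3: Q_total=19.90, C_total=9.00, V=2.21; Q4=13.27, Q3=6.63; dissipated=3.479
Total dissipated: 7.967 μJ

Answer: 7.97 μJ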